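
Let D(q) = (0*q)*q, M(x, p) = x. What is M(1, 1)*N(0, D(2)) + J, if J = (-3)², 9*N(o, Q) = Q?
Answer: 9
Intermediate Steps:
D(q) = 0 (D(q) = 0*q = 0)
N(o, Q) = Q/9
J = 9
M(1, 1)*N(0, D(2)) + J = 1*((⅑)*0) + 9 = 1*0 + 9 = 0 + 9 = 9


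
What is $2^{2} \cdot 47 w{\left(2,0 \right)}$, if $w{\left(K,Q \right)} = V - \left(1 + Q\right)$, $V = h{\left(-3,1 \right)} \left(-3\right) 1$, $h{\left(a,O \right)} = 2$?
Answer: $-1316$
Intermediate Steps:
$V = -6$ ($V = 2 \left(-3\right) 1 = \left(-6\right) 1 = -6$)
$w{\left(K,Q \right)} = -7 - Q$ ($w{\left(K,Q \right)} = -6 - \left(1 + Q\right) = -7 - Q$)
$2^{2} \cdot 47 w{\left(2,0 \right)} = 2^{2} \cdot 47 \left(-7 - 0\right) = 4 \cdot 47 \left(-7 + 0\right) = 188 \left(-7\right) = -1316$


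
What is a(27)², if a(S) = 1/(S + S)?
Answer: 1/2916 ≈ 0.00034294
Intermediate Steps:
a(S) = 1/(2*S)
a(27)² = ((½)/27)² = ((½)*(1/27))² = (1/54)² = 1/2916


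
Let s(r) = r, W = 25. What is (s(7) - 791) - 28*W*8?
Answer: -6384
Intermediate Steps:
(s(7) - 791) - 28*W*8 = (7 - 791) - 28*25*8 = -784 - 700*8 = -784 - 5600 = -6384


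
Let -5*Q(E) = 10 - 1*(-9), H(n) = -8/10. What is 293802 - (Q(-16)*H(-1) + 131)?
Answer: 7341699/25 ≈ 2.9367e+5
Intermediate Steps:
H(n) = -⅘ (H(n) = -8*⅒ = -⅘)
Q(E) = -19/5 (Q(E) = -(10 - 1*(-9))/5 = -(10 + 9)/5 = -⅕*19 = -19/5)
293802 - (Q(-16)*H(-1) + 131) = 293802 - (-19/5*(-⅘) + 131) = 293802 - (76/25 + 131) = 293802 - 1*3351/25 = 293802 - 3351/25 = 7341699/25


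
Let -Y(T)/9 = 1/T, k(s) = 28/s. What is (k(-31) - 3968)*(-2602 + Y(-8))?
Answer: 640002513/62 ≈ 1.0323e+7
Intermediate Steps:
Y(T) = -9/T
(k(-31) - 3968)*(-2602 + Y(-8)) = (28/(-31) - 3968)*(-2602 - 9/(-8)) = (28*(-1/31) - 3968)*(-2602 - 9*(-⅛)) = (-28/31 - 3968)*(-2602 + 9/8) = -123036/31*(-20807/8) = 640002513/62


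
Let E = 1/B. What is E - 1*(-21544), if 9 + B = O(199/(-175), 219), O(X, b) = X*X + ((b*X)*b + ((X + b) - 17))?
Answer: 35856248448031/1664326424 ≈ 21544.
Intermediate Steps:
O(X, b) = -17 + X + b + X² + X*b² (O(X, b) = X² + ((X*b)*b + (-17 + X + b)) = X² + (X*b² + (-17 + X + b)) = X² + (-17 + X + b + X*b²) = -17 + X + b + X² + X*b²)
B = -1664326424/30625 (B = -9 + (-17 + 199/(-175) + 219 + (199/(-175))² + (199/(-175))*219²) = -9 + (-17 + 199*(-1/175) + 219 + (199*(-1/175))² + (199*(-1/175))*47961) = -9 + (-17 - 199/175 + 219 + (-199/175)² - 199/175*47961) = -9 + (-17 - 199/175 + 219 + 39601/30625 - 9544239/175) = -9 - 1664050799/30625 = -1664326424/30625 ≈ -54345.)
E = -30625/1664326424 (E = 1/(-1664326424/30625) = -30625/1664326424 ≈ -1.8401e-5)
E - 1*(-21544) = -30625/1664326424 - 1*(-21544) = -30625/1664326424 + 21544 = 35856248448031/1664326424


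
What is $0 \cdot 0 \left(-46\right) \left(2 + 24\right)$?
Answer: $0$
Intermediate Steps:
$0 \cdot 0 \left(-46\right) \left(2 + 24\right) = 0 \left(-46\right) 26 = 0 \cdot 26 = 0$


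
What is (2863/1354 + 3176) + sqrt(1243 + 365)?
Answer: 4303167/1354 + 2*sqrt(402) ≈ 3218.2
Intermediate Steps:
(2863/1354 + 3176) + sqrt(1243 + 365) = (2863*(1/1354) + 3176) + sqrt(1608) = (2863/1354 + 3176) + 2*sqrt(402) = 4303167/1354 + 2*sqrt(402)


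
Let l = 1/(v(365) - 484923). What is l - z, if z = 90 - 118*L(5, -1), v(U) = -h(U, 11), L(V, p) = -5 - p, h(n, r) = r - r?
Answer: -272526727/484923 ≈ -562.00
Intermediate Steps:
h(n, r) = 0
v(U) = 0 (v(U) = -1*0 = 0)
l = -1/484923 (l = 1/(0 - 484923) = 1/(-484923) = -1/484923 ≈ -2.0622e-6)
z = 562 (z = 90 - 118*(-5 - 1*(-1)) = 90 - 118*(-5 + 1) = 90 - 118*(-4) = 90 + 472 = 562)
l - z = -1/484923 - 1*562 = -1/484923 - 562 = -272526727/484923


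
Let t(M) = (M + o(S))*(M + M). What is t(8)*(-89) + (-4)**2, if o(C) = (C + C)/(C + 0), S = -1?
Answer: -14224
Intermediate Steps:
o(C) = 2 (o(C) = (2*C)/C = 2)
t(M) = 2*M*(2 + M) (t(M) = (M + 2)*(M + M) = (2 + M)*(2*M) = 2*M*(2 + M))
t(8)*(-89) + (-4)**2 = (2*8*(2 + 8))*(-89) + (-4)**2 = (2*8*10)*(-89) + 16 = 160*(-89) + 16 = -14240 + 16 = -14224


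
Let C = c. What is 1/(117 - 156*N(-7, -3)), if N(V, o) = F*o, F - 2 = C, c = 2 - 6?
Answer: -1/819 ≈ -0.0012210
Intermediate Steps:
c = -4
C = -4
F = -2 (F = 2 - 4 = -2)
N(V, o) = -2*o
1/(117 - 156*N(-7, -3)) = 1/(117 - (-312)*(-3)) = 1/(117 - 156*6) = 1/(117 - 936) = 1/(-819) = -1/819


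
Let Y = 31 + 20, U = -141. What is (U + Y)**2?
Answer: 8100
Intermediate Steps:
Y = 51
(U + Y)**2 = (-141 + 51)**2 = (-90)**2 = 8100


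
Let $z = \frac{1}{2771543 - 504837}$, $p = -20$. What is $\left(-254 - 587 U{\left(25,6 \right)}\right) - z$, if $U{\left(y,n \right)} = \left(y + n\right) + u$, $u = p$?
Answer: $- \frac{15211863967}{2266706} \approx -6711.0$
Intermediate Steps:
$u = -20$
$U{\left(y,n \right)} = -20 + n + y$ ($U{\left(y,n \right)} = \left(y + n\right) - 20 = \left(n + y\right) - 20 = -20 + n + y$)
$z = \frac{1}{2266706} \approx 4.4117 \cdot 10^{-7}$
$\left(-254 - 587 U{\left(25,6 \right)}\right) - z = \left(-254 - 587 \left(-20 + 6 + 25\right)\right) - \frac{1}{2266706} = \left(-254 - 6457\right) - \frac{1}{2266706} = -6711 - \frac{1}{2266706} = - \frac{15211863967}{2266706}$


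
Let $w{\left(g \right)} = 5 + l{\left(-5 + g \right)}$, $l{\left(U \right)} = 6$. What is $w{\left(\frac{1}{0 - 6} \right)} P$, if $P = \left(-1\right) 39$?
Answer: $-429$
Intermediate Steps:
$P = -39$
$w{\left(g \right)} = 11$ ($w{\left(g \right)} = 5 + 6 = 11$)
$w{\left(\frac{1}{0 - 6} \right)} P = 11 \left(-39\right) = -429$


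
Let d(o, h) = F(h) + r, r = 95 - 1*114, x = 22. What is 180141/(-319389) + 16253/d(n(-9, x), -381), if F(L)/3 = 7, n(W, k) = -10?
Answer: 1730223045/212926 ≈ 8125.9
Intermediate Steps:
F(L) = 21 (F(L) = 3*7 = 21)
r = -19 (r = 95 - 114 = -19)
d(o, h) = 2 (d(o, h) = 21 - 19 = 2)
180141/(-319389) + 16253/d(n(-9, x), -381) = 180141/(-319389) + 16253/2 = 180141*(-1/319389) + 16253*(1/2) = -60047/106463 + 16253/2 = 1730223045/212926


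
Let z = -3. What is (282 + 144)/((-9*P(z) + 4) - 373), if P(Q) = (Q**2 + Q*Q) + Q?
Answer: -71/84 ≈ -0.84524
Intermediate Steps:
P(Q) = Q + 2*Q**2 (P(Q) = (Q**2 + Q**2) + Q = 2*Q**2 + Q = Q + 2*Q**2)
(282 + 144)/((-9*P(z) + 4) - 373) = (282 + 144)/((-(-27)*(1 + 2*(-3)) + 4) - 373) = 426/((-(-27)*(1 - 6) + 4) - 373) = 426/((-(-27)*(-5) + 4) - 373) = 426/((-9*15 + 4) - 373) = 426/((-135 + 4) - 373) = 426/(-131 - 373) = 426/(-504) = 426*(-1/504) = -71/84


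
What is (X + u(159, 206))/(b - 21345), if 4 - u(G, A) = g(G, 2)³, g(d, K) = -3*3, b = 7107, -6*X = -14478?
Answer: -1573/7119 ≈ -0.22096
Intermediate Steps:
X = 2413 (X = -⅙*(-14478) = 2413)
g(d, K) = -9
u(G, A) = 733 (u(G, A) = 4 - 1*(-9)³ = 4 - 1*(-729) = 4 + 729 = 733)
(X + u(159, 206))/(b - 21345) = (2413 + 733)/(7107 - 21345) = 3146/(-14238) = 3146*(-1/14238) = -1573/7119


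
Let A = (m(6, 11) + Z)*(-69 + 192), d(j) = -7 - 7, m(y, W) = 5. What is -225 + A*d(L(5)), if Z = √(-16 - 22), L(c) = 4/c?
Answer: -8835 - 1722*I*√38 ≈ -8835.0 - 10615.0*I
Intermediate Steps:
Z = I*√38 (Z = √(-38) = I*√38 ≈ 6.1644*I)
d(j) = -14
A = 615 + 123*I*√38 (A = (5 + I*√38)*(-69 + 192) = (5 + I*√38)*123 = 615 + 123*I*√38 ≈ 615.0 + 758.22*I)
-225 + A*d(L(5)) = -225 + (615 + 123*I*√38)*(-14) = -225 + (-8610 - 1722*I*√38) = -8835 - 1722*I*√38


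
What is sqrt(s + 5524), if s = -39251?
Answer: I*sqrt(33727) ≈ 183.65*I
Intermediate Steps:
sqrt(s + 5524) = sqrt(-39251 + 5524) = sqrt(-33727) = I*sqrt(33727)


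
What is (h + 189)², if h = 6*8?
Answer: 56169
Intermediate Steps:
h = 48
(h + 189)² = (48 + 189)² = 237² = 56169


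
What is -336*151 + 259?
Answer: -50477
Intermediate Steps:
-336*151 + 259 = -50736 + 259 = -50477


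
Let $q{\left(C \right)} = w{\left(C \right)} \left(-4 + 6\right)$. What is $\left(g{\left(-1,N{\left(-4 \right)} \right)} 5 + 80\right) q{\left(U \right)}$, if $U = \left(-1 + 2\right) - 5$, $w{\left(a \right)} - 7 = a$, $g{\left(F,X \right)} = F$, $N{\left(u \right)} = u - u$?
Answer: $450$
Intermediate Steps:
$N{\left(u \right)} = 0$
$w{\left(a \right)} = 7 + a$
$U = -4$ ($U = 1 - 5 = -4$)
$q{\left(C \right)} = 14 + 2 C$ ($q{\left(C \right)} = \left(7 + C\right) \left(-4 + 6\right) = \left(7 + C\right) 2 = 14 + 2 C$)
$\left(g{\left(-1,N{\left(-4 \right)} \right)} 5 + 80\right) q{\left(U \right)} = \left(\left(-1\right) 5 + 80\right) \left(14 + 2 \left(-4\right)\right) = \left(-5 + 80\right) \left(14 - 8\right) = 75 \cdot 6 = 450$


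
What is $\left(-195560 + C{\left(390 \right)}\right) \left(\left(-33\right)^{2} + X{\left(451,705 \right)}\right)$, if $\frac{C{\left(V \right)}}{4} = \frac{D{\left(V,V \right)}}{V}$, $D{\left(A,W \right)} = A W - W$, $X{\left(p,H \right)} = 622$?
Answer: $-331940844$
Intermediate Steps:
$D{\left(A,W \right)} = - W + A W$
$C{\left(V \right)} = -4 + 4 V$ ($C{\left(V \right)} = 4 \frac{V \left(-1 + V\right)}{V} = 4 \left(-1 + V\right) = -4 + 4 V$)
$\left(-195560 + C{\left(390 \right)}\right) \left(\left(-33\right)^{2} + X{\left(451,705 \right)}\right) = \left(-195560 + \left(-4 + 4 \cdot 390\right)\right) \left(\left(-33\right)^{2} + 622\right) = \left(-195560 + \left(-4 + 1560\right)\right) \left(1089 + 622\right) = \left(-195560 + 1556\right) 1711 = \left(-194004\right) 1711 = -331940844$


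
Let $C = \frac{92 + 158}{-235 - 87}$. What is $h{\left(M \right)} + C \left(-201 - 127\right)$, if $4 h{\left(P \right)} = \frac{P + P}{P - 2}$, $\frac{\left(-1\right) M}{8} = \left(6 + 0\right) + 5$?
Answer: $\frac{1848542}{7245} \approx 255.15$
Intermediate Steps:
$M = -88$ ($M = - 8 \left(\left(6 + 0\right) + 5\right) = - 8 \left(6 + 5\right) = \left(-8\right) 11 = -88$)
$h{\left(P \right)} = \frac{P}{2 \left(-2 + P\right)}$ ($h{\left(P \right)} = \frac{\left(P + P\right) \frac{1}{P - 2}}{4} = \frac{2 P \frac{1}{-2 + P}}{4} = \frac{P}{2 \left(-2 + P\right)}$)
$C = - \frac{125}{161}$ ($C = \frac{250}{-322} = 250 \left(- \frac{1}{322}\right) = - \frac{125}{161} \approx -0.7764$)
$h{\left(M \right)} + C \left(-201 - 127\right) = \frac{1}{2} \left(-88\right) \frac{1}{-2 - 88} - \frac{125 \left(-201 - 127\right)}{161} = \frac{1}{2} \left(-88\right) \frac{1}{-90} - \frac{125 \left(-201 - 127\right)}{161} = \frac{1}{2} \left(-88\right) \left(- \frac{1}{90}\right) - - \frac{41000}{161} = \frac{22}{45} + \frac{41000}{161} = \frac{1848542}{7245}$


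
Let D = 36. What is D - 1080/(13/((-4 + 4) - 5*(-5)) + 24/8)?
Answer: -2979/11 ≈ -270.82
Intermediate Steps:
D - 1080/(13/((-4 + 4) - 5*(-5)) + 24/8) = 36 - 1080/(13/((-4 + 4) - 5*(-5)) + 24/8) = 36 - 1080/(13/(0 + 25) + 24*(⅛)) = 36 - 1080/(13/25 + 3) = 36 - 1080/88/25 = 36 - 1080*25/88 = 36 - 45*75/11 = 36 - 3375/11 = -2979/11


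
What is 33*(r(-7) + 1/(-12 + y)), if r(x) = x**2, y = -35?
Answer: 75966/47 ≈ 1616.3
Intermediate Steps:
33*(r(-7) + 1/(-12 + y)) = 33*((-7)**2 + 1/(-12 - 35)) = 33*(49 + 1/(-47)) = 33*(49 - 1/47) = 33*(2302/47) = 75966/47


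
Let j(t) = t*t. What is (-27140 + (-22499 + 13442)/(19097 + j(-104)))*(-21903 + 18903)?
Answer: 811847877000/9971 ≈ 8.1421e+7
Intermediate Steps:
j(t) = t²
(-27140 + (-22499 + 13442)/(19097 + j(-104)))*(-21903 + 18903) = (-27140 + (-22499 + 13442)/(19097 + (-104)²))*(-21903 + 18903) = (-27140 - 9057/(19097 + 10816))*(-3000) = (-27140 - 9057/29913)*(-3000) = (-27140 - 9057*1/29913)*(-3000) = (-27140 - 3019/9971)*(-3000) = -270615959/9971*(-3000) = 811847877000/9971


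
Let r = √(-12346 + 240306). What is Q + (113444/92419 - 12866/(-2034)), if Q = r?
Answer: 709903975/93990123 + 2*√56990 ≈ 485.00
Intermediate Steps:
r = 2*√56990 (r = √227960 = 2*√56990 ≈ 477.45)
Q = 2*√56990 ≈ 477.45
Q + (113444/92419 - 12866/(-2034)) = 2*√56990 + (113444/92419 - 12866/(-2034)) = 2*√56990 + (113444*(1/92419) - 12866*(-1/2034)) = 2*√56990 + (113444/92419 + 6433/1017) = 2*√56990 + 709903975/93990123 = 709903975/93990123 + 2*√56990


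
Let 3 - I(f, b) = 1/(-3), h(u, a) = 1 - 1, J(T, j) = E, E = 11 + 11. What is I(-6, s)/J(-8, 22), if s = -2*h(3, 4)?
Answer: 5/33 ≈ 0.15152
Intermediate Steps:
E = 22
J(T, j) = 22
h(u, a) = 0
s = 0 (s = -2*0 = 0)
I(f, b) = 10/3 (I(f, b) = 3 - 1/(-3) = 3 - 1*(-⅓) = 3 + ⅓ = 10/3)
I(-6, s)/J(-8, 22) = (10/3)/22 = (10/3)*(1/22) = 5/33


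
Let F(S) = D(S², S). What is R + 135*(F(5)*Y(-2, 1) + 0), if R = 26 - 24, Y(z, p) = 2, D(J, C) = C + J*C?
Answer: 35102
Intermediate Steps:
D(J, C) = C + C*J
F(S) = S*(1 + S²)
R = 2
R + 135*(F(5)*Y(-2, 1) + 0) = 2 + 135*((5 + 5³)*2 + 0) = 2 + 135*((5 + 125)*2 + 0) = 2 + 135*(130*2 + 0) = 2 + 135*(260 + 0) = 2 + 135*260 = 2 + 35100 = 35102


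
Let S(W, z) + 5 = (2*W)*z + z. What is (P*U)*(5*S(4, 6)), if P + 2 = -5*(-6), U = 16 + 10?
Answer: 178360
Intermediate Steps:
U = 26
S(W, z) = -5 + z + 2*W*z (S(W, z) = -5 + ((2*W)*z + z) = -5 + (2*W*z + z) = -5 + (z + 2*W*z) = -5 + z + 2*W*z)
P = 28 (P = -2 - 5*(-6) = -2 + 30 = 28)
(P*U)*(5*S(4, 6)) = (28*26)*(5*(-5 + 6 + 2*4*6)) = 728*(5*(-5 + 6 + 48)) = 728*(5*49) = 728*245 = 178360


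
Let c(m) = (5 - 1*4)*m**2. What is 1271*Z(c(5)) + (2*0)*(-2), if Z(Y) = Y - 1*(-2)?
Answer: 34317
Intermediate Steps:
c(m) = m**2 (c(m) = (5 - 4)*m**2 = 1*m**2 = m**2)
Z(Y) = 2 + Y (Z(Y) = Y + 2 = 2 + Y)
1271*Z(c(5)) + (2*0)*(-2) = 1271*(2 + 5**2) + (2*0)*(-2) = 1271*(2 + 25) + 0*(-2) = 1271*27 + 0 = 34317 + 0 = 34317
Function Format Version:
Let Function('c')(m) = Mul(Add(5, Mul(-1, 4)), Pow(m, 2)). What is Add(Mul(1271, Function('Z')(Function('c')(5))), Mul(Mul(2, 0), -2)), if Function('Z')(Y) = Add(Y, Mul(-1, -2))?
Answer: 34317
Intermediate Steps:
Function('c')(m) = Pow(m, 2) (Function('c')(m) = Mul(Add(5, -4), Pow(m, 2)) = Mul(1, Pow(m, 2)) = Pow(m, 2))
Function('Z')(Y) = Add(2, Y) (Function('Z')(Y) = Add(Y, 2) = Add(2, Y))
Add(Mul(1271, Function('Z')(Function('c')(5))), Mul(Mul(2, 0), -2)) = Add(Mul(1271, Add(2, Pow(5, 2))), Mul(Mul(2, 0), -2)) = Add(Mul(1271, Add(2, 25)), Mul(0, -2)) = Add(Mul(1271, 27), 0) = Add(34317, 0) = 34317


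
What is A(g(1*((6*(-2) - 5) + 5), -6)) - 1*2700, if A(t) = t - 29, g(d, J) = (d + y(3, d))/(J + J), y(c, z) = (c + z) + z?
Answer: -10905/4 ≈ -2726.3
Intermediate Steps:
y(c, z) = c + 2*z
g(d, J) = (3 + 3*d)/(2*J) (g(d, J) = (d + (3 + 2*d))/(J + J) = (3 + 3*d)/((2*J)) = (3 + 3*d)*(1/(2*J)) = (3 + 3*d)/(2*J))
A(t) = -29 + t
A(g(1*((6*(-2) - 5) + 5), -6)) - 1*2700 = (-29 + (3/2)*(1 + 1*((6*(-2) - 5) + 5))/(-6)) - 1*2700 = (-29 + (3/2)*(-⅙)*(1 + 1*((-12 - 5) + 5))) - 2700 = (-29 + (3/2)*(-⅙)*(1 + 1*(-17 + 5))) - 2700 = (-29 + (3/2)*(-⅙)*(1 + 1*(-12))) - 2700 = (-29 + (3/2)*(-⅙)*(1 - 12)) - 2700 = (-29 + (3/2)*(-⅙)*(-11)) - 2700 = (-29 + 11/4) - 2700 = -105/4 - 2700 = -10905/4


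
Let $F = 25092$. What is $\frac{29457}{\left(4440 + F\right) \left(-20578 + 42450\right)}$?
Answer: $\frac{9819}{215307968} \approx 4.5604 \cdot 10^{-5}$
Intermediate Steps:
$\frac{29457}{\left(4440 + F\right) \left(-20578 + 42450\right)} = \frac{29457}{\left(4440 + 25092\right) \left(-20578 + 42450\right)} = \frac{29457}{29532 \cdot 21872} = \frac{29457}{645923904} = 29457 \cdot \frac{1}{645923904} = \frac{9819}{215307968}$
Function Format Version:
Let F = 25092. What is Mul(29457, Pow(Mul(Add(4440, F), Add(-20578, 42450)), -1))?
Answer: Rational(9819, 215307968) ≈ 4.5604e-5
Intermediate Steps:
Mul(29457, Pow(Mul(Add(4440, F), Add(-20578, 42450)), -1)) = Mul(29457, Pow(Mul(Add(4440, 25092), Add(-20578, 42450)), -1)) = Mul(29457, Pow(Mul(29532, 21872), -1)) = Mul(29457, Pow(645923904, -1)) = Mul(29457, Rational(1, 645923904)) = Rational(9819, 215307968)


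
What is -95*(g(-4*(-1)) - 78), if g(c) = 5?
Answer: 6935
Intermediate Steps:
-95*(g(-4*(-1)) - 78) = -95*(5 - 78) = -95*(-73) = 6935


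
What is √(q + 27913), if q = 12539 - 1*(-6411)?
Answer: 3*√5207 ≈ 216.48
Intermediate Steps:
q = 18950 (q = 12539 + 6411 = 18950)
√(q + 27913) = √(18950 + 27913) = √46863 = 3*√5207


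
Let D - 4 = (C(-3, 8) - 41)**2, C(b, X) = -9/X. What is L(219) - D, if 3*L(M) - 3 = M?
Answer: -109089/64 ≈ -1704.5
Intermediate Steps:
L(M) = 1 + M/3
D = 113825/64 (D = 4 + (-9/8 - 41)**2 = 4 + (-337/8)**2 = 4 + 113569/64 = 113825/64 ≈ 1778.5)
L(219) - D = (1 + (1/3)*219) - 1*113825/64 = (1 + 73) - 113825/64 = 74 - 113825/64 = -109089/64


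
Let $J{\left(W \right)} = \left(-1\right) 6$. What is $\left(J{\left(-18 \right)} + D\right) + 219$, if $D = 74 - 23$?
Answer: $264$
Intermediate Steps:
$D = 51$ ($D = 74 - 23 = 51$)
$J{\left(W \right)} = -6$
$\left(J{\left(-18 \right)} + D\right) + 219 = \left(-6 + 51\right) + 219 = 45 + 219 = 264$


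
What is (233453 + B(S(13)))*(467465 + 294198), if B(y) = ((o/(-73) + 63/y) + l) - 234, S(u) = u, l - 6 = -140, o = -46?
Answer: 168482035479506/949 ≈ 1.7754e+11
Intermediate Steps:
l = -134 (l = 6 - 140 = -134)
B(y) = -26818/73 + 63/y (B(y) = ((-46/(-73) + 63/y) - 134) - 234 = ((-46*(-1/73) + 63/y) - 134) - 234 = ((46/73 + 63/y) - 134) - 234 = (-9736/73 + 63/y) - 234 = -26818/73 + 63/y)
(233453 + B(S(13)))*(467465 + 294198) = (233453 + (-26818/73 + 63/13))*(467465 + 294198) = (233453 + (-26818/73 + 63*(1/13)))*761663 = (233453 + (-26818/73 + 63/13))*761663 = (233453 - 344035/949)*761663 = (221202862/949)*761663 = 168482035479506/949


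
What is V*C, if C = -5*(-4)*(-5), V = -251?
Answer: 25100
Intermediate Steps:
C = -100 (C = -(-20)*(-5) = -1*100 = -100)
V*C = -251*(-100) = 25100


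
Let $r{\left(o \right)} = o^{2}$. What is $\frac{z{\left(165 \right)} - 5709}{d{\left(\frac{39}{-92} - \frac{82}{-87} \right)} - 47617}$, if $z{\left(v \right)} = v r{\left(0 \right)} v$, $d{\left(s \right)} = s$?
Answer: $\frac{45694836}{381122317} \approx 0.1199$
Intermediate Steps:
$z{\left(v \right)} = 0$ ($z{\left(v \right)} = v 0^{2} v = v 0 v = 0 v = 0$)
$\frac{z{\left(165 \right)} - 5709}{d{\left(\frac{39}{-92} - \frac{82}{-87} \right)} - 47617} = \frac{0 - 5709}{\left(\frac{39}{-92} - \frac{82}{-87}\right) - 47617} = - \frac{5709}{\left(39 \left(- \frac{1}{92}\right) - - \frac{82}{87}\right) - 47617} = - \frac{5709}{\left(- \frac{39}{92} + \frac{82}{87}\right) - 47617} = - \frac{5709}{\frac{4151}{8004} - 47617} = - \frac{5709}{- \frac{381122317}{8004}} = \left(-5709\right) \left(- \frac{8004}{381122317}\right) = \frac{45694836}{381122317}$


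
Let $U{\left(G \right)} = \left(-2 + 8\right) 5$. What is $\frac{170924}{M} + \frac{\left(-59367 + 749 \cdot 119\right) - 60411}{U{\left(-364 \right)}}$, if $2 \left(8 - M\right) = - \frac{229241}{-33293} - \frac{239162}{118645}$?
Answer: $\frac{39162088130170093}{1318946693430} \approx 29692.0$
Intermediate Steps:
$U{\left(G \right)} = 30$ ($U{\left(G \right)} = 6 \cdot 5 = 30$)
$M = \frac{43964889781}{7900095970}$ ($M = 8 - \frac{- \frac{229241}{-33293} - \frac{239162}{118645}}{2} = 8 - \frac{\left(-229241\right) \left(- \frac{1}{33293}\right) - \frac{239162}{118645}}{2} = 8 - \frac{\frac{229241}{33293} - \frac{239162}{118645}}{2} = 8 - \frac{19235877979}{7900095970} = \frac{43964889781}{7900095970} \approx 5.5651$)
$\frac{170924}{M} + \frac{\left(-59367 + 749 \cdot 119\right) - 60411}{U{\left(-364 \right)}} = \frac{170924}{\frac{43964889781}{7900095970}} + \frac{\left(-59367 + 749 \cdot 119\right) - 60411}{30} = 170924 \cdot \frac{7900095970}{43964889781} + \left(\left(-59367 + 89131\right) - 60411\right) \frac{1}{30} = \frac{1350316003576280}{43964889781} + \left(29764 - 60411\right) \frac{1}{30} = \frac{1350316003576280}{43964889781} - \frac{30647}{30} = \frac{39162088130170093}{1318946693430}$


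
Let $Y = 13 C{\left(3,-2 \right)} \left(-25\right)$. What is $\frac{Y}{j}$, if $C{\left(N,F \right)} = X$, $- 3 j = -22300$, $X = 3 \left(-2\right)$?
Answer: $\frac{117}{446} \approx 0.26233$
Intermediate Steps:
$X = -6$
$j = \frac{22300}{3}$ ($j = \left(- \frac{1}{3}\right) \left(-22300\right) = \frac{22300}{3} \approx 7433.3$)
$C{\left(N,F \right)} = -6$
$Y = 1950$ ($Y = 13 \left(-6\right) \left(-25\right) = \left(-78\right) \left(-25\right) = 1950$)
$\frac{Y}{j} = \frac{1950}{\frac{22300}{3}} = 1950 \cdot \frac{3}{22300} = \frac{117}{446}$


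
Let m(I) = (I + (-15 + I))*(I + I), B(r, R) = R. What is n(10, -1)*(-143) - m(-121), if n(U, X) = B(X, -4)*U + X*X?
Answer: -56617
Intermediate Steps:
m(I) = 2*I*(-15 + 2*I) (m(I) = (-15 + 2*I)*(2*I) = 2*I*(-15 + 2*I))
n(U, X) = X² - 4*U (n(U, X) = -4*U + X*X = -4*U + X² = X² - 4*U)
n(10, -1)*(-143) - m(-121) = ((-1)² - 4*10)*(-143) - 2*(-121)*(-15 + 2*(-121)) = (1 - 40)*(-143) - 2*(-121)*(-15 - 242) = -39*(-143) - 2*(-121)*(-257) = 5577 - 1*62194 = 5577 - 62194 = -56617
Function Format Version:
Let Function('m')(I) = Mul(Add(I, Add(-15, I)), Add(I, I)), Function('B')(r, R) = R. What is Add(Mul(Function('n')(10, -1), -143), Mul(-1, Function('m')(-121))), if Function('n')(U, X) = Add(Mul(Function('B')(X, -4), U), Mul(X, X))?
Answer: -56617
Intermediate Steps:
Function('m')(I) = Mul(2, I, Add(-15, Mul(2, I))) (Function('m')(I) = Mul(Add(-15, Mul(2, I)), Mul(2, I)) = Mul(2, I, Add(-15, Mul(2, I))))
Function('n')(U, X) = Add(Pow(X, 2), Mul(-4, U)) (Function('n')(U, X) = Add(Mul(-4, U), Mul(X, X)) = Add(Mul(-4, U), Pow(X, 2)) = Add(Pow(X, 2), Mul(-4, U)))
Add(Mul(Function('n')(10, -1), -143), Mul(-1, Function('m')(-121))) = Add(Mul(Add(Pow(-1, 2), Mul(-4, 10)), -143), Mul(-1, Mul(2, -121, Add(-15, Mul(2, -121))))) = Add(Mul(Add(1, -40), -143), Mul(-1, Mul(2, -121, Add(-15, -242)))) = Add(Mul(-39, -143), Mul(-1, Mul(2, -121, -257))) = Add(5577, Mul(-1, 62194)) = Add(5577, -62194) = -56617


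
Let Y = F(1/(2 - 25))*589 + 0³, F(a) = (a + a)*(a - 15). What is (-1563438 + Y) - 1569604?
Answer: -1656971630/529 ≈ -3.1323e+6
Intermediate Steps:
F(a) = 2*a*(-15 + a) (F(a) = (2*a)*(-15 + a) = 2*a*(-15 + a))
Y = 407588/529 (Y = (2*(-15 + 1/(2 - 25))/(2 - 25))*589 + 0³ = (2*(-15 + 1/(-23))/(-23))*589 + 0 = (2*(-1/23)*(-15 - 1/23))*589 + 0 = (2*(-1/23)*(-346/23))*589 + 0 = (692/529)*589 + 0 = 407588/529 + 0 = 407588/529 ≈ 770.49)
(-1563438 + Y) - 1569604 = (-1563438 + 407588/529) - 1569604 = -826651114/529 - 1569604 = -1656971630/529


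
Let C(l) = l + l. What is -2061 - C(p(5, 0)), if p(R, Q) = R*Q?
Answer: -2061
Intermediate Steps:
p(R, Q) = Q*R
C(l) = 2*l
-2061 - C(p(5, 0)) = -2061 - 2*0*5 = -2061 - 2*0 = -2061 - 1*0 = -2061 + 0 = -2061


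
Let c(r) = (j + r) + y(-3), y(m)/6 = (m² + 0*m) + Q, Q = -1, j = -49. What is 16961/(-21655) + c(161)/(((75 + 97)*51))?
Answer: -36329273/47489415 ≈ -0.76500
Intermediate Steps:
y(m) = -6 + 6*m² (y(m) = 6*((m² + 0*m) - 1) = 6*((m² + 0) - 1) = 6*(m² - 1) = 6*(-1 + m²) = -6 + 6*m²)
c(r) = -1 + r (c(r) = (-49 + r) + (-6 + 6*(-3)²) = (-49 + r) + (-6 + 6*9) = (-49 + r) + (-6 + 54) = (-49 + r) + 48 = -1 + r)
16961/(-21655) + c(161)/(((75 + 97)*51)) = 16961/(-21655) + (-1 + 161)/(((75 + 97)*51)) = 16961*(-1/21655) + 160/((172*51)) = -16961/21655 + 160/8772 = -16961/21655 + 160*(1/8772) = -16961/21655 + 40/2193 = -36329273/47489415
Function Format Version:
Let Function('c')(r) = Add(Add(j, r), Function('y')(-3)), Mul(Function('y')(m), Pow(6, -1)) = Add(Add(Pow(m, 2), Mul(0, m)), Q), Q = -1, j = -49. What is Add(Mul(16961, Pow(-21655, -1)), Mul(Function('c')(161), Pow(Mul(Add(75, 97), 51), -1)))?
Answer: Rational(-36329273, 47489415) ≈ -0.76500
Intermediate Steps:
Function('y')(m) = Add(-6, Mul(6, Pow(m, 2))) (Function('y')(m) = Mul(6, Add(Add(Pow(m, 2), Mul(0, m)), -1)) = Mul(6, Add(Add(Pow(m, 2), 0), -1)) = Mul(6, Add(Pow(m, 2), -1)) = Mul(6, Add(-1, Pow(m, 2))) = Add(-6, Mul(6, Pow(m, 2))))
Function('c')(r) = Add(-1, r) (Function('c')(r) = Add(Add(-49, r), Add(-6, Mul(6, Pow(-3, 2)))) = Add(Add(-49, r), Add(-6, Mul(6, 9))) = Add(Add(-49, r), Add(-6, 54)) = Add(Add(-49, r), 48) = Add(-1, r))
Add(Mul(16961, Pow(-21655, -1)), Mul(Function('c')(161), Pow(Mul(Add(75, 97), 51), -1))) = Add(Mul(16961, Pow(-21655, -1)), Mul(Add(-1, 161), Pow(Mul(Add(75, 97), 51), -1))) = Add(Mul(16961, Rational(-1, 21655)), Mul(160, Pow(Mul(172, 51), -1))) = Add(Rational(-16961, 21655), Mul(160, Pow(8772, -1))) = Add(Rational(-16961, 21655), Mul(160, Rational(1, 8772))) = Add(Rational(-16961, 21655), Rational(40, 2193)) = Rational(-36329273, 47489415)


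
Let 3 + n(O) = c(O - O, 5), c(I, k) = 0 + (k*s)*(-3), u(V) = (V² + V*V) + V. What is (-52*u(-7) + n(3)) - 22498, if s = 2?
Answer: -27263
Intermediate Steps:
u(V) = V + 2*V² (u(V) = (V² + V²) + V = 2*V² + V = V + 2*V²)
c(I, k) = -6*k (c(I, k) = 0 + (k*2)*(-3) = 0 + (2*k)*(-3) = 0 - 6*k = -6*k)
n(O) = -33 (n(O) = -3 - 6*5 = -3 - 30 = -33)
(-52*u(-7) + n(3)) - 22498 = (-(-364)*(1 + 2*(-7)) - 33) - 22498 = (-(-364)*(1 - 14) - 33) - 22498 = (-(-364)*(-13) - 33) - 22498 = (-52*91 - 33) - 22498 = (-4732 - 33) - 22498 = -4765 - 22498 = -27263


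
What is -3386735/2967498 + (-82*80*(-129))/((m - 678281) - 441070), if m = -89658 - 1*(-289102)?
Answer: -5626696741165/2729822182686 ≈ -2.0612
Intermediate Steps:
m = 199444 (m = -89658 + 289102 = 199444)
-3386735/2967498 + (-82*80*(-129))/((m - 678281) - 441070) = -3386735/2967498 + (-82*80*(-129))/((199444 - 678281) - 441070) = -3386735*1/2967498 + (-6560*(-129))/(-478837 - 441070) = -3386735/2967498 + 846240/(-919907) = -3386735/2967498 + 846240*(-1/919907) = -3386735/2967498 - 846240/919907 = -5626696741165/2729822182686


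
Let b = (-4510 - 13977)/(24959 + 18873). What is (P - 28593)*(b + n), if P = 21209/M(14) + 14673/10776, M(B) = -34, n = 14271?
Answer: -1115913231538684465/2676557248 ≈ -4.1692e+8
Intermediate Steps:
b = -18487/43832 ≈ -0.42177
P = -38008217/61064 (P = 21209/(-34) + 14673/10776 = 21209*(-1/34) + 14673*(1/10776) = -21209/34 + 4891/3592 = -38008217/61064 ≈ -622.43)
(P - 28593)*(b + n) = (-38008217/61064 - 28593)*(-18487/43832 + 14271) = -1784011169/61064*625507985/43832 = -1115913231538684465/2676557248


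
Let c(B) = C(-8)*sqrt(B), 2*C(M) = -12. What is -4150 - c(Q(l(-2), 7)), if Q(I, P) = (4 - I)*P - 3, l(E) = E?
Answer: -4150 + 6*sqrt(39) ≈ -4112.5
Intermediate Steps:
C(M) = -6 (C(M) = (1/2)*(-12) = -6)
Q(I, P) = -3 + P*(4 - I) (Q(I, P) = P*(4 - I) - 3 = -3 + P*(4 - I))
c(B) = -6*sqrt(B)
-4150 - c(Q(l(-2), 7)) = -4150 - (-6)*sqrt(-3 + 4*7 - 1*(-2)*7) = -4150 - (-6)*sqrt(-3 + 28 + 14) = -4150 - (-6)*sqrt(39) = -4150 + 6*sqrt(39)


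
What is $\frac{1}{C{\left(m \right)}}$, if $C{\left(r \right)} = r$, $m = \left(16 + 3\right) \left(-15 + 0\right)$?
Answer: $- \frac{1}{285} \approx -0.0035088$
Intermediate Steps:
$m = -285$ ($m = 19 \left(-15\right) = -285$)
$\frac{1}{C{\left(m \right)}} = \frac{1}{-285} = - \frac{1}{285}$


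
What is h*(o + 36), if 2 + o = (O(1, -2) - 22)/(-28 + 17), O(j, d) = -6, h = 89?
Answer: 35778/11 ≈ 3252.5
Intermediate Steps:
o = 6/11 (o = -2 + (-6 - 22)/(-28 + 17) = -2 - 28/(-11) = -2 - 28*(-1/11) = -2 + 28/11 = 6/11 ≈ 0.54545)
h*(o + 36) = 89*(6/11 + 36) = 89*(402/11) = 35778/11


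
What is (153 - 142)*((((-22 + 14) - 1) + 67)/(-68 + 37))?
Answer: -638/31 ≈ -20.581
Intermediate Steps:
(153 - 142)*((((-22 + 14) - 1) + 67)/(-68 + 37)) = 11*(((-8 - 1) + 67)/(-31)) = 11*((-9 + 67)*(-1/31)) = 11*(58*(-1/31)) = 11*(-58/31) = -638/31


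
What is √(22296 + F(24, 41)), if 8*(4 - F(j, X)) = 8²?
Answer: 2*√5573 ≈ 149.31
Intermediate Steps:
F(j, X) = -4 (F(j, X) = 4 - ⅛*8² = 4 - ⅛*64 = 4 - 8 = -4)
√(22296 + F(24, 41)) = √(22296 - 4) = √22292 = 2*√5573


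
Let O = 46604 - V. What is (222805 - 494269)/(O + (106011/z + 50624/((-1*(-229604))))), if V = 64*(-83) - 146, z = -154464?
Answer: -802301723135232/153865921715647 ≈ -5.2143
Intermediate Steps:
V = -5458 (V = -5312 - 146 = -5458)
O = 52062 (O = 46604 - 1*(-5458) = 46604 + 5458 = 52062)
(222805 - 494269)/(O + (106011/z + 50624/((-1*(-229604))))) = (222805 - 494269)/(52062 + (106011/(-154464) + 50624/((-1*(-229604))))) = -271464/(52062 + (106011*(-1/154464) + 50624/229604)) = -271464/(52062 + (-35337/51488 + 50624*(1/229604))) = -271464/(52062 + (-35337/51488 + 12656/57401)) = -271464/(52062 - 1376747009/2955462688) = -271464/153865921715647/2955462688 = -271464*2955462688/153865921715647 = -802301723135232/153865921715647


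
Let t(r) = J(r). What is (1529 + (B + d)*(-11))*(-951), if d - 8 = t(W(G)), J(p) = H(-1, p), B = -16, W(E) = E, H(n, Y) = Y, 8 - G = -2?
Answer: -1433157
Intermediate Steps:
G = 10 (G = 8 - 1*(-2) = 8 + 2 = 10)
J(p) = p
t(r) = r
d = 18 (d = 8 + 10 = 18)
(1529 + (B + d)*(-11))*(-951) = (1529 + (-16 + 18)*(-11))*(-951) = (1529 + 2*(-11))*(-951) = (1529 - 22)*(-951) = 1507*(-951) = -1433157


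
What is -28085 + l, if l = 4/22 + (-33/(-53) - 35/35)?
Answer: -16373669/583 ≈ -28085.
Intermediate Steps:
l = -114/583 (l = 4*(1/22) + (-33*(-1/53) - 35*1/35) = 2/11 + (33/53 - 1) = 2/11 - 20/53 = -114/583 ≈ -0.19554)
-28085 + l = -28085 - 114/583 = -16373669/583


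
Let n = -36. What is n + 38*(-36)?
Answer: -1404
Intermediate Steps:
n + 38*(-36) = -36 + 38*(-36) = -36 - 1368 = -1404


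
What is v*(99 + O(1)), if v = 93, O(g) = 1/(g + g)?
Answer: 18507/2 ≈ 9253.5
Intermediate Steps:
O(g) = 1/(2*g)
v*(99 + O(1)) = 93*(99 + (½)/1) = 93*(99 + (½)*1) = 93*(99 + ½) = 93*(199/2) = 18507/2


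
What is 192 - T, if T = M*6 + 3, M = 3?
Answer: 171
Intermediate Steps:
T = 21 (T = 3*6 + 3 = 18 + 3 = 21)
192 - T = 192 - 1*21 = 192 - 21 = 171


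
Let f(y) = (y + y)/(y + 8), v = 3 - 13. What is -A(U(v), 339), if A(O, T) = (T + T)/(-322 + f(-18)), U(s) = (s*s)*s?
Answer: 1695/796 ≈ 2.1294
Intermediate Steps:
v = -10
f(y) = 2*y/(8 + y) (f(y) = (2*y)/(8 + y) = 2*y/(8 + y))
U(s) = s**3 (U(s) = s**2*s = s**3)
A(O, T) = -5*T/796 (A(O, T) = (T + T)/(-322 + 2*(-18)/(8 - 18)) = (2*T)/(-322 + 2*(-18)/(-10)) = (2*T)/(-322 + 2*(-18)*(-1/10)) = (2*T)/(-322 + 18/5) = (2*T)/(-1592/5) = (2*T)*(-5/1592) = -5*T/796)
-A(U(v), 339) = -(-5)*339/796 = -1*(-1695/796) = 1695/796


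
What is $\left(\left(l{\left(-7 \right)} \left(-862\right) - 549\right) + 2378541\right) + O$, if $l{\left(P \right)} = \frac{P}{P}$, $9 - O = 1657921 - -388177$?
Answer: $331041$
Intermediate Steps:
$O = -2046089$ ($O = 9 - \left(1657921 - -388177\right) = 9 - \left(1657921 + 388177\right) = 9 - 2046098 = -2046089$)
$l{\left(P \right)} = 1$
$\left(\left(l{\left(-7 \right)} \left(-862\right) - 549\right) + 2378541\right) + O = \left(\left(1 \left(-862\right) - 549\right) + 2378541\right) - 2046089 = \left(\left(-862 - 549\right) + 2378541\right) - 2046089 = \left(-1411 + 2378541\right) - 2046089 = 2377130 - 2046089 = 331041$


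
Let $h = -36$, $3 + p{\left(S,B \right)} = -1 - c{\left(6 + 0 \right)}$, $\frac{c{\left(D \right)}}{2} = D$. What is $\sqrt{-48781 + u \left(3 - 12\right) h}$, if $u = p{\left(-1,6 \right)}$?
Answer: $i \sqrt{53965} \approx 232.3 i$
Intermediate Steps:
$c{\left(D \right)} = 2 D$
$p{\left(S,B \right)} = -16$ ($p{\left(S,B \right)} = -3 - \left(1 + 2 \left(6 + 0\right)\right) = -3 - \left(1 + 2 \cdot 6\right) = -3 - 13 = -16$)
$u = -16$
$\sqrt{-48781 + u \left(3 - 12\right) h} = \sqrt{-48781 + - 16 \left(3 - 12\right) \left(-36\right)} = \sqrt{-48781 + \left(-16\right) \left(-9\right) \left(-36\right)} = \sqrt{-48781 + 144 \left(-36\right)} = \sqrt{-48781 - 5184} = \sqrt{-53965} = i \sqrt{53965}$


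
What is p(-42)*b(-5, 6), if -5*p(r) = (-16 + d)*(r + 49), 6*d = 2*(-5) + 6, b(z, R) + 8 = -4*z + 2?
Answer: 980/3 ≈ 326.67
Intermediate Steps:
b(z, R) = -6 - 4*z (b(z, R) = -8 + (-4*z + 2) = -8 + (2 - 4*z) = -6 - 4*z)
d = -⅔ (d = (2*(-5) + 6)/6 = (-10 + 6)/6 = (⅙)*(-4) = -⅔ ≈ -0.66667)
p(r) = 490/3 + 10*r/3 (p(r) = -(-16 - ⅔)*(r + 49)/5 = -(-10)*(49 + r)/3 = -(-2450/3 - 50*r/3)/5 = 490/3 + 10*r/3)
p(-42)*b(-5, 6) = (490/3 + (10/3)*(-42))*(-6 - 4*(-5)) = (490/3 - 140)*(-6 + 20) = (70/3)*14 = 980/3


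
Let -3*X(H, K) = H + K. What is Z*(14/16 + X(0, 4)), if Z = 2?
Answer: -11/12 ≈ -0.91667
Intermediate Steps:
X(H, K) = -H/3 - K/3 (X(H, K) = -(H + K)/3 = -H/3 - K/3)
Z*(14/16 + X(0, 4)) = 2*(14/16 + (-⅓*0 - ⅓*4)) = 2*(14*(1/16) + (0 - 4/3)) = 2*(7/8 - 4/3) = 2*(-11/24) = -11/12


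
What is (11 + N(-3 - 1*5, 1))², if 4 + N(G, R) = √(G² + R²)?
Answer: (7 + √65)² ≈ 226.87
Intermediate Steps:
N(G, R) = -4 + √(G² + R²)
(11 + N(-3 - 1*5, 1))² = (11 + (-4 + √((-3 - 1*5)² + 1²)))² = (11 + (-4 + √((-3 - 5)² + 1)))² = (11 + (-4 + √((-8)² + 1)))² = (11 + (-4 + √(64 + 1)))² = (11 + (-4 + √65))² = (7 + √65)²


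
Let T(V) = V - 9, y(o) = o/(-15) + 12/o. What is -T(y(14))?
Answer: 953/105 ≈ 9.0762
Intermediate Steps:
y(o) = 12/o - o/15 (y(o) = o*(-1/15) + 12/o = -o/15 + 12/o = 12/o - o/15)
T(V) = -9 + V
-T(y(14)) = -(-9 + (12/14 - 1/15*14)) = -(-9 + (12*(1/14) - 14/15)) = -(-9 + (6/7 - 14/15)) = -(-9 - 8/105) = -1*(-953/105) = 953/105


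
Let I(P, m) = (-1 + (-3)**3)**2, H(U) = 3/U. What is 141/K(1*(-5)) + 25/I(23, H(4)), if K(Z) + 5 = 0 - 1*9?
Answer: -7871/784 ≈ -10.040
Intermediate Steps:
I(P, m) = 784 (I(P, m) = (-1 - 27)**2 = (-28)**2 = 784)
K(Z) = -14 (K(Z) = -5 + (0 - 1*9) = -5 + (0 - 9) = -5 - 9 = -14)
141/K(1*(-5)) + 25/I(23, H(4)) = 141/(-14) + 25/784 = 141*(-1/14) + 25*(1/784) = -141/14 + 25/784 = -7871/784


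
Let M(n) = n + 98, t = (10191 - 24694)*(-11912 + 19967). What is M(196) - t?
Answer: 116821959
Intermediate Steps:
t = -116821665 (t = -14503*8055 = -116821665)
M(n) = 98 + n
M(196) - t = (98 + 196) - 1*(-116821665) = 294 + 116821665 = 116821959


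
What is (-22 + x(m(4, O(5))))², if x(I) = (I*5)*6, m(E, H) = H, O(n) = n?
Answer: 16384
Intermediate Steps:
x(I) = 30*I (x(I) = (5*I)*6 = 30*I)
(-22 + x(m(4, O(5))))² = (-22 + 30*5)² = (-22 + 150)² = 128² = 16384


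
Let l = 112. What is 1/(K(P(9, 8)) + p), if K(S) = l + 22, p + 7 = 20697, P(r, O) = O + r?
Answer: 1/20824 ≈ 4.8021e-5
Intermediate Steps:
p = 20690 (p = -7 + 20697 = 20690)
K(S) = 134 (K(S) = 112 + 22 = 134)
1/(K(P(9, 8)) + p) = 1/(134 + 20690) = 1/20824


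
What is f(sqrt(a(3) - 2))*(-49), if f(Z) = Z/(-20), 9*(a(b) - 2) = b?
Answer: 49*sqrt(3)/60 ≈ 1.4145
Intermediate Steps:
a(b) = 2 + b/9
f(Z) = -Z/20 (f(Z) = Z*(-1/20) = -Z/20)
f(sqrt(a(3) - 2))*(-49) = -sqrt((2 + (1/9)*3) - 2)/20*(-49) = -sqrt((2 + 1/3) - 2)/20*(-49) = -sqrt(7/3 - 2)/20*(-49) = -sqrt(3)/60*(-49) = 49*sqrt(3)/60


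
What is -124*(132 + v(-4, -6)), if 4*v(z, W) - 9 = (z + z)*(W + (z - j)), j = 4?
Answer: -20119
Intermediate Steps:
v(z, W) = 9/4 + z*(-4 + W + z)/2 (v(z, W) = 9/4 + ((z + z)*(W + (z - 1*4)))/4 = 9/4 + ((2*z)*(W + (z - 4)))/4 = 9/4 + ((2*z)*(W + (-4 + z)))/4 = 9/4 + ((2*z)*(-4 + W + z))/4 = 9/4 + (2*z*(-4 + W + z))/4 = 9/4 + z*(-4 + W + z)/2)
-124*(132 + v(-4, -6)) = -124*(132 + (9/4 + (1/2)*(-4)**2 - 2*(-4) + (1/2)*(-6)*(-4))) = -124*(132 + (9/4 + (1/2)*16 + 8 + 12)) = -124*(132 + (9/4 + 8 + 8 + 12)) = -124*(132 + 121/4) = -124*649/4 = -20119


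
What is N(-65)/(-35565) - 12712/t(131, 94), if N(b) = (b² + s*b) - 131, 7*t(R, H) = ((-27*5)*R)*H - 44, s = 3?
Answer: -1658557103/29562232605 ≈ -0.056104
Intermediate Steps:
t(R, H) = -44/7 - 135*H*R/7 (t(R, H) = (((-27*5)*R)*H - 44)/7 = ((-135*R)*H - 44)/7 = (-135*H*R - 44)/7 = (-44 - 135*H*R)/7 = -44/7 - 135*H*R/7)
N(b) = -131 + b² + 3*b (N(b) = (b² + 3*b) - 131 = -131 + b² + 3*b)
N(-65)/(-35565) - 12712/t(131, 94) = (-131 + (-65)² + 3*(-65))/(-35565) - 12712/(-44/7 - 135/7*94*131) = (-131 + 4225 - 195)*(-1/35565) - 12712/(-44/7 - 1662390/7) = 3899*(-1/35565) - 12712/(-1662434/7) = -3899/35565 - 12712*(-7/1662434) = -3899/35565 + 44492/831217 = -1658557103/29562232605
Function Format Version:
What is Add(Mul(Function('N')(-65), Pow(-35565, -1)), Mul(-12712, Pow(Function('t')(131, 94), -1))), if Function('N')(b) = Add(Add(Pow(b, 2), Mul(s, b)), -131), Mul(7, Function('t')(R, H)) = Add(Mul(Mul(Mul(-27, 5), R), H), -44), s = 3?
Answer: Rational(-1658557103, 29562232605) ≈ -0.056104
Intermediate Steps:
Function('t')(R, H) = Add(Rational(-44, 7), Mul(Rational(-135, 7), H, R)) (Function('t')(R, H) = Mul(Rational(1, 7), Add(Mul(Mul(Mul(-27, 5), R), H), -44)) = Mul(Rational(1, 7), Add(Mul(Mul(-135, R), H), -44)) = Mul(Rational(1, 7), Add(Mul(-135, H, R), -44)) = Mul(Rational(1, 7), Add(-44, Mul(-135, H, R))) = Add(Rational(-44, 7), Mul(Rational(-135, 7), H, R)))
Function('N')(b) = Add(-131, Pow(b, 2), Mul(3, b)) (Function('N')(b) = Add(Add(Pow(b, 2), Mul(3, b)), -131) = Add(-131, Pow(b, 2), Mul(3, b)))
Add(Mul(Function('N')(-65), Pow(-35565, -1)), Mul(-12712, Pow(Function('t')(131, 94), -1))) = Add(Mul(Add(-131, Pow(-65, 2), Mul(3, -65)), Pow(-35565, -1)), Mul(-12712, Pow(Add(Rational(-44, 7), Mul(Rational(-135, 7), 94, 131)), -1))) = Add(Mul(Add(-131, 4225, -195), Rational(-1, 35565)), Mul(-12712, Pow(Add(Rational(-44, 7), Rational(-1662390, 7)), -1))) = Add(Mul(3899, Rational(-1, 35565)), Mul(-12712, Pow(Rational(-1662434, 7), -1))) = Add(Rational(-3899, 35565), Mul(-12712, Rational(-7, 1662434))) = Add(Rational(-3899, 35565), Rational(44492, 831217)) = Rational(-1658557103, 29562232605)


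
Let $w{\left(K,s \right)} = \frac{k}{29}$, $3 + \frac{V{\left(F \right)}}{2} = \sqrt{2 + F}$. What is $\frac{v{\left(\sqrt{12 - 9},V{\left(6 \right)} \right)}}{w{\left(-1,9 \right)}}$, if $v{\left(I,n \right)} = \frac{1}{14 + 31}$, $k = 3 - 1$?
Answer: $\frac{29}{90} \approx 0.32222$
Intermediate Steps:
$k = 2$ ($k = 3 - 1 = 2$)
$V{\left(F \right)} = -6 + 2 \sqrt{2 + F}$
$v{\left(I,n \right)} = \frac{1}{45}$
$w{\left(K,s \right)} = \frac{2}{29}$
$\frac{v{\left(\sqrt{12 - 9},V{\left(6 \right)} \right)}}{w{\left(-1,9 \right)}} = \frac{1}{45 \cdot \frac{2}{29}} = \frac{1}{45} \cdot \frac{29}{2} = \frac{29}{90}$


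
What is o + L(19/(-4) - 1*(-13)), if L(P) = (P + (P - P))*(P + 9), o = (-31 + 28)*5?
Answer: 2037/16 ≈ 127.31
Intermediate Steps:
o = -15 (o = -3*5 = -15)
L(P) = P*(9 + P) (L(P) = (P + 0)*(9 + P) = P*(9 + P))
o + L(19/(-4) - 1*(-13)) = -15 + (19/(-4) - 1*(-13))*(9 + (19/(-4) - 1*(-13))) = -15 + (19*(-¼) + 13)*(9 + (19*(-¼) + 13)) = -15 + (-19/4 + 13)*(9 + (-19/4 + 13)) = -15 + 33*(9 + 33/4)/4 = -15 + (33/4)*(69/4) = -15 + 2277/16 = 2037/16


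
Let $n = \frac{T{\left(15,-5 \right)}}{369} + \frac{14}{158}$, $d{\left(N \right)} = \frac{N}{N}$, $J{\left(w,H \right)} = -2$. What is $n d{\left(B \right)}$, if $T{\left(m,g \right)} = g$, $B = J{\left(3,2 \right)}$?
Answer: $\frac{2188}{29151} \approx 0.075058$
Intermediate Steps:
$B = -2$
$d{\left(N \right)} = 1$
$n = \frac{2188}{29151}$ ($n = - \frac{5}{369} + \frac{14}{158} = \left(-5\right) \frac{1}{369} + 14 \cdot \frac{1}{158} = - \frac{5}{369} + \frac{7}{79} = \frac{2188}{29151} \approx 0.075058$)
$n d{\left(B \right)} = \frac{2188}{29151} \cdot 1 = \frac{2188}{29151}$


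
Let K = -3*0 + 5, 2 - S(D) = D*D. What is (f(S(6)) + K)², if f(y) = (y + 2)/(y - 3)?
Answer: 47089/1369 ≈ 34.397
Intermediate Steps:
S(D) = 2 - D² (S(D) = 2 - D*D = 2 - D²)
K = 5 (K = 0 + 5 = 5)
f(y) = (2 + y)/(-3 + y)
(f(S(6)) + K)² = ((2 + (2 - 1*6²))/(-3 + (2 - 1*6²)) + 5)² = ((2 + (2 - 1*36))/(-3 + (2 - 1*36)) + 5)² = ((2 + (2 - 36))/(-3 + (2 - 36)) + 5)² = ((2 - 34)/(-3 - 34) + 5)² = (-32/(-37) + 5)² = (-1/37*(-32) + 5)² = (32/37 + 5)² = (217/37)² = 47089/1369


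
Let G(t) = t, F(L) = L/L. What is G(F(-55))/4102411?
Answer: 1/4102411 ≈ 2.4376e-7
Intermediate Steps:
F(L) = 1
G(F(-55))/4102411 = 1/4102411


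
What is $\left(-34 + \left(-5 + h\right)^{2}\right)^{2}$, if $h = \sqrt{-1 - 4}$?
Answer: $-304 + 280 i \sqrt{5} \approx -304.0 + 626.1 i$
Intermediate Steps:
$h = i \sqrt{5}$ ($h = \sqrt{-5} = i \sqrt{5} \approx 2.2361 i$)
$\left(-34 + \left(-5 + h\right)^{2}\right)^{2} = \left(-34 + \left(-5 + i \sqrt{5}\right)^{2}\right)^{2}$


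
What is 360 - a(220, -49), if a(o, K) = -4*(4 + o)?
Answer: 1256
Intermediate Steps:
a(o, K) = -16 - 4*o
360 - a(220, -49) = 360 - (-16 - 4*220) = 360 - (-16 - 880) = 360 - 1*(-896) = 360 + 896 = 1256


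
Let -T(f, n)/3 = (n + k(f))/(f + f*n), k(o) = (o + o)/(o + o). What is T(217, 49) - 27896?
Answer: -6053435/217 ≈ -27896.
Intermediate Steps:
k(o) = 1 (k(o) = (2*o)/((2*o)) = (2*o)*(1/(2*o)) = 1)
T(f, n) = -3*(1 + n)/(f + f*n) (T(f, n) = -3*(n + 1)/(f + f*n) = -3*(1 + n)/(f + f*n))
T(217, 49) - 27896 = -3/217 - 27896 = -6053435/217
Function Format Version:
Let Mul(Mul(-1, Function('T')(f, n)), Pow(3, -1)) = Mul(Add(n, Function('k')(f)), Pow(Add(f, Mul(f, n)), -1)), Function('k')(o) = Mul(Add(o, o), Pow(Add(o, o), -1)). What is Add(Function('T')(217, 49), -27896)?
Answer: Rational(-6053435, 217) ≈ -27896.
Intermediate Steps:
Function('k')(o) = 1 (Function('k')(o) = Mul(Mul(2, o), Pow(Mul(2, o), -1)) = Mul(Mul(2, o), Mul(Rational(1, 2), Pow(o, -1))) = 1)
Function('T')(f, n) = Mul(-3, Pow(Add(f, Mul(f, n)), -1), Add(1, n)) (Function('T')(f, n) = Mul(-3, Mul(Add(n, 1), Pow(Add(f, Mul(f, n)), -1))) = Mul(-3, Mul(Add(1, n), Pow(Add(f, Mul(f, n)), -1))) = Mul(-3, Mul(Pow(Add(f, Mul(f, n)), -1), Add(1, n))) = Mul(-3, Pow(Add(f, Mul(f, n)), -1), Add(1, n)))
Add(Function('T')(217, 49), -27896) = Add(Mul(-3, Pow(217, -1)), -27896) = Add(Mul(-3, Rational(1, 217)), -27896) = Add(Rational(-3, 217), -27896) = Rational(-6053435, 217)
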